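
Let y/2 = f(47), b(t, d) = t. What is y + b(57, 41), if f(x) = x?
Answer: 151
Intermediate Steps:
y = 94 (y = 2*47 = 94)
y + b(57, 41) = 94 + 57 = 151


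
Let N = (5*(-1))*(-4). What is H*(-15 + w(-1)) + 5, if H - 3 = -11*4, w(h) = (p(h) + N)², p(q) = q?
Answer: -14181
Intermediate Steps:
N = 20 (N = -5*(-4) = 20)
w(h) = (20 + h)² (w(h) = (h + 20)² = (20 + h)²)
H = -41 (H = 3 - 11*4 = 3 - 44 = -41)
H*(-15 + w(-1)) + 5 = -41*(-15 + (20 - 1)²) + 5 = -41*(-15 + 19²) + 5 = -41*(-15 + 361) + 5 = -41*346 + 5 = -14186 + 5 = -14181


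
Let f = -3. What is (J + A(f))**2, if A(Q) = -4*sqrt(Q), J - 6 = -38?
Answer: 976 + 256*I*sqrt(3) ≈ 976.0 + 443.4*I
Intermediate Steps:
J = -32 (J = 6 - 38 = -32)
(J + A(f))**2 = (-32 - 4*I*sqrt(3))**2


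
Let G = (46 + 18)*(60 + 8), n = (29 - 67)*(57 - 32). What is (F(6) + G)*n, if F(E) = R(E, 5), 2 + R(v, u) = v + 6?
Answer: -4143900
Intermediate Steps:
R(v, u) = 4 + v (R(v, u) = -2 + (v + 6) = -2 + (6 + v) = 4 + v)
F(E) = 4 + E
n = -950 (n = -38*25 = -950)
G = 4352 (G = 64*68 = 4352)
(F(6) + G)*n = ((4 + 6) + 4352)*(-950) = (10 + 4352)*(-950) = 4362*(-950) = -4143900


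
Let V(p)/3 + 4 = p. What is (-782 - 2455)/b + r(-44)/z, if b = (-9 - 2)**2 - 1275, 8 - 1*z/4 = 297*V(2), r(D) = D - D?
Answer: 3237/1154 ≈ 2.8050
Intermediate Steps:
V(p) = -12 + 3*p
r(D) = 0
z = 7160 (z = 32 - 1188*(-12 + 3*2) = 32 - 1188*(-12 + 6) = 32 - 1188*(-6) = 32 - 4*(-1782) = 32 + 7128 = 7160)
b = -1154 (b = (-11)**2 - 1275 = 121 - 1275 = -1154)
(-782 - 2455)/b + r(-44)/z = (-782 - 2455)/(-1154) + 0/7160 = -3237*(-1/1154) + 0*(1/7160) = 3237/1154 + 0 = 3237/1154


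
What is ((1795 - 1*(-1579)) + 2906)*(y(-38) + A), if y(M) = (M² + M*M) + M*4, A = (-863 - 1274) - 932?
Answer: -2091240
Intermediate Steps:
A = -3069 (A = -2137 - 932 = -3069)
y(M) = 2*M² + 4*M (y(M) = (M² + M²) + 4*M = 2*M² + 4*M)
((1795 - 1*(-1579)) + 2906)*(y(-38) + A) = ((1795 - 1*(-1579)) + 2906)*(2*(-38)*(2 - 38) - 3069) = ((1795 + 1579) + 2906)*(2*(-38)*(-36) - 3069) = (3374 + 2906)*(2736 - 3069) = 6280*(-333) = -2091240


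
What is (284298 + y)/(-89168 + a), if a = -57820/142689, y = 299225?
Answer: -83262313347/12723350572 ≈ -6.5441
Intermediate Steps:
a = -57820/142689 (a = -57820*1/142689 = -57820/142689 ≈ -0.40522)
(284298 + y)/(-89168 + a) = (284298 + 299225)/(-89168 - 57820/142689) = 583523/(-12723350572/142689) = 583523*(-142689/12723350572) = -83262313347/12723350572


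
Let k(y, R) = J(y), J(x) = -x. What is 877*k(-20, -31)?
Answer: 17540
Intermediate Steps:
k(y, R) = -y
877*k(-20, -31) = 877*(-1*(-20)) = 877*20 = 17540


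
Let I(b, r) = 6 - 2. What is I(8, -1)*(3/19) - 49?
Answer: -919/19 ≈ -48.368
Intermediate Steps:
I(b, r) = 4
I(8, -1)*(3/19) - 49 = 4*(3/19) - 49 = 12/19 - 49 = -919/19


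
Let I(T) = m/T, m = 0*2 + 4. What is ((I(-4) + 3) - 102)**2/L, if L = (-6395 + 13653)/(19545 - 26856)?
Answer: -36555000/3629 ≈ -10073.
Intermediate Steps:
m = 4 (m = 0 + 4 = 4)
L = -7258/7311 (L = 7258/(-7311) = 7258*(-1/7311) = -7258/7311 ≈ -0.99275)
I(T) = 4/T
((I(-4) + 3) - 102)**2/L = ((4/(-4) + 3) - 102)**2/(-7258/7311) = ((4*(-1/4) + 3) - 102)**2*(-7311/7258) = ((-1 + 3) - 102)**2*(-7311/7258) = (2 - 102)**2*(-7311/7258) = (-100)**2*(-7311/7258) = 10000*(-7311/7258) = -36555000/3629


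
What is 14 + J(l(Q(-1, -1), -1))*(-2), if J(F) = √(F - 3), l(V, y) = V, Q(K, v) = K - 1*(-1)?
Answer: 14 - 2*I*√3 ≈ 14.0 - 3.4641*I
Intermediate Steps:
Q(K, v) = 1 + K (Q(K, v) = K + 1 = 1 + K)
J(F) = √(-3 + F)
14 + J(l(Q(-1, -1), -1))*(-2) = 14 + √(-3 + (1 - 1))*(-2) = 14 + √(-3 + 0)*(-2) = 14 + √(-3)*(-2) = 14 + (I*√3)*(-2) = 14 - 2*I*√3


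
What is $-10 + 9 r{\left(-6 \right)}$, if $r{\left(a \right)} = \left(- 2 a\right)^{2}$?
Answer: $1286$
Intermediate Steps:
$r{\left(a \right)} = 4 a^{2}$
$-10 + 9 r{\left(-6 \right)} = -10 + 9 \cdot 4 \left(-6\right)^{2} = -10 + 9 \cdot 4 \cdot 36 = -10 + 9 \cdot 144 = -10 + 1296 = 1286$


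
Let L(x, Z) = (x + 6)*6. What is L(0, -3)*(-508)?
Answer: -18288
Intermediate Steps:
L(x, Z) = 36 + 6*x (L(x, Z) = (6 + x)*6 = 36 + 6*x)
L(0, -3)*(-508) = (36 + 6*0)*(-508) = (36 + 0)*(-508) = 36*(-508) = -18288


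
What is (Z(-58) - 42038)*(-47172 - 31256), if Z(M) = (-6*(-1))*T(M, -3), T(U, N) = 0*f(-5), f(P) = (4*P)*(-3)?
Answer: 3296956264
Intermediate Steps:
f(P) = -12*P
T(U, N) = 0 (T(U, N) = 0*(-12*(-5)) = 0*60 = 0)
Z(M) = 0 (Z(M) = -6*(-1)*0 = 6*0 = 0)
(Z(-58) - 42038)*(-47172 - 31256) = (0 - 42038)*(-47172 - 31256) = -42038*(-78428) = 3296956264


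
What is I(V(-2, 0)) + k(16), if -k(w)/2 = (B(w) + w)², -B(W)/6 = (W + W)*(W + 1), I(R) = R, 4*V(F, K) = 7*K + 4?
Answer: -21099007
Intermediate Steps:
V(F, K) = 1 + 7*K/4 (V(F, K) = (7*K + 4)/4 = (4 + 7*K)/4 = 1 + 7*K/4)
B(W) = -12*W*(1 + W) (B(W) = -6*(W + W)*(W + 1) = -6*2*W*(1 + W) = -12*W*(1 + W))
k(w) = -2*(w - 12*w*(1 + w))² (k(w) = -2*(-12*w*(1 + w) + w)² = -2*(w - 12*w*(1 + w))²)
I(V(-2, 0)) + k(16) = (1 + (7/4)*0) - 2*16²*(11 + 12*16)² = (1 + 0) - 2*256*(11 + 192)² = 1 - 2*256*203² = 1 - 2*256*41209 = 1 - 21099008 = -21099007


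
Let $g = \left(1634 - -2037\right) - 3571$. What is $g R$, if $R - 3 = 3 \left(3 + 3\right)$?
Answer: $2100$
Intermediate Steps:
$g = 100$ ($g = \left(1634 + 2037\right) - 3571 = 3671 - 3571 = 100$)
$R = 21$ ($R = 3 + 3 \left(3 + 3\right) = 3 + 3 \cdot 6 = 3 + 18 = 21$)
$g R = 100 \cdot 21 = 2100$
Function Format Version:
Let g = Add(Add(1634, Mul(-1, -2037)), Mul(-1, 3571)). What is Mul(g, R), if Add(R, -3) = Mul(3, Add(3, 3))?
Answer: 2100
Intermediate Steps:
g = 100 (g = Add(Add(1634, 2037), -3571) = Add(3671, -3571) = 100)
R = 21 (R = Add(3, Mul(3, Add(3, 3))) = Add(3, Mul(3, 6)) = Add(3, 18) = 21)
Mul(g, R) = Mul(100, 21) = 2100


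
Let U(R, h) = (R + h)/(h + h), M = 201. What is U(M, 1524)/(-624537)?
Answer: -575/634529592 ≈ -9.0618e-7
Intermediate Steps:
U(R, h) = (R + h)/(2*h) (U(R, h) = (R + h)/((2*h)) = (R + h)*(1/(2*h)) = (R + h)/(2*h))
U(M, 1524)/(-624537) = ((½)*(201 + 1524)/1524)/(-624537) = ((½)*(1/1524)*1725)*(-1/624537) = (575/1016)*(-1/624537) = -575/634529592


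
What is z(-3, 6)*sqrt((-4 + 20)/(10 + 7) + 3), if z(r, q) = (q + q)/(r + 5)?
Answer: 6*sqrt(1139)/17 ≈ 11.911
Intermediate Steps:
z(r, q) = 2*q/(5 + r) (z(r, q) = (2*q)/(5 + r) = 2*q/(5 + r))
z(-3, 6)*sqrt((-4 + 20)/(10 + 7) + 3) = (2*6/(5 - 3))*sqrt((-4 + 20)/(10 + 7) + 3) = (2*6/2)*sqrt(16/17 + 3) = (2*6*(1/2))*sqrt(16*(1/17) + 3) = 6*sqrt(16/17 + 3) = 6*sqrt(67/17) = 6*(sqrt(1139)/17) = 6*sqrt(1139)/17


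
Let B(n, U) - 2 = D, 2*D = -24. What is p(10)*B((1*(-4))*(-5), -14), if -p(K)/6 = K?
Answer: 600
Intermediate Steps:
p(K) = -6*K
D = -12 (D = (1/2)*(-24) = -12)
B(n, U) = -10 (B(n, U) = 2 - 12 = -10)
p(10)*B((1*(-4))*(-5), -14) = -6*10*(-10) = -60*(-10) = 600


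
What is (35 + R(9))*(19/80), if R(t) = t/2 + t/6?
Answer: 779/80 ≈ 9.7375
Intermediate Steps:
R(t) = 2*t/3 (R(t) = t*(½) + t*(⅙) = t/2 + t/6 = 2*t/3)
(35 + R(9))*(19/80) = (35 + (⅔)*9)*(19/80) = (35 + 6)*(19*(1/80)) = 41*(19/80) = 779/80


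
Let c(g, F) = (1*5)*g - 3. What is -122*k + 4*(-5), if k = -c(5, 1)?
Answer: 2664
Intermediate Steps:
c(g, F) = -3 + 5*g (c(g, F) = 5*g - 3 = -3 + 5*g)
k = -22 (k = -(-3 + 5*5) = -(-3 + 25) = -1*22 = -22)
-122*k + 4*(-5) = -122*(-22) + 4*(-5) = 2684 - 20 = 2664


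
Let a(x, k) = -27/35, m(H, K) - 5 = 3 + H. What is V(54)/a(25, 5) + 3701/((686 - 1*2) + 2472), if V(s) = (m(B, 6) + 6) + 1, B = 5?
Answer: -703091/28404 ≈ -24.753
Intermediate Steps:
m(H, K) = 8 + H (m(H, K) = 5 + (3 + H) = 8 + H)
a(x, k) = -27/35 (a(x, k) = -27*1/35 = -27/35)
V(s) = 20 (V(s) = ((8 + 5) + 6) + 1 = (13 + 6) + 1 = 19 + 1 = 20)
V(54)/a(25, 5) + 3701/((686 - 1*2) + 2472) = 20/(-27/35) + 3701/((686 - 1*2) + 2472) = 20*(-35/27) + 3701/((686 - 2) + 2472) = -700/27 + 3701/(684 + 2472) = -700/27 + 3701/3156 = -703091/28404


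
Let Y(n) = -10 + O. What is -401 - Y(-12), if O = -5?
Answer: -386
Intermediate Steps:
Y(n) = -15 (Y(n) = -10 - 5 = -15)
-401 - Y(-12) = -401 - 1*(-15) = -401 + 15 = -386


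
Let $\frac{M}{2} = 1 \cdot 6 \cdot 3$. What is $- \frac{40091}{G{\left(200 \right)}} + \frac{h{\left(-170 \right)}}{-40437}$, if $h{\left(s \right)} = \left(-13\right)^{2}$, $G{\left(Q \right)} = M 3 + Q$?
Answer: $- \frac{1621211819}{12454596} \approx -130.17$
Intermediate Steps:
$M = 36$ ($M = 2 \cdot 1 \cdot 6 \cdot 3 = 2 \cdot 6 \cdot 3 = 2 \cdot 18 = 36$)
$G{\left(Q \right)} = 108 + Q$ ($G{\left(Q \right)} = 36 \cdot 3 + Q = 108 + Q$)
$h{\left(s \right)} = 169$
$- \frac{40091}{G{\left(200 \right)}} + \frac{h{\left(-170 \right)}}{-40437} = - \frac{40091}{108 + 200} + \frac{169}{-40437} = - \frac{40091}{308} + 169 \left(- \frac{1}{40437}\right) = \left(-40091\right) \frac{1}{308} - \frac{169}{40437} = - \frac{40091}{308} - \frac{169}{40437} = - \frac{1621211819}{12454596}$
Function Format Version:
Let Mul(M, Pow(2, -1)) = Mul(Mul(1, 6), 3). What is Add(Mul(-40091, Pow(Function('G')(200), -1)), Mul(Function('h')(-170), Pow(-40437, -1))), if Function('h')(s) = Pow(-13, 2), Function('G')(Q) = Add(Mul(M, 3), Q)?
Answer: Rational(-1621211819, 12454596) ≈ -130.17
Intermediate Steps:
M = 36 (M = Mul(2, Mul(Mul(1, 6), 3)) = Mul(2, Mul(6, 3)) = Mul(2, 18) = 36)
Function('G')(Q) = Add(108, Q) (Function('G')(Q) = Add(Mul(36, 3), Q) = Add(108, Q))
Function('h')(s) = 169
Add(Mul(-40091, Pow(Function('G')(200), -1)), Mul(Function('h')(-170), Pow(-40437, -1))) = Add(Mul(-40091, Pow(Add(108, 200), -1)), Mul(169, Pow(-40437, -1))) = Add(Mul(-40091, Pow(308, -1)), Mul(169, Rational(-1, 40437))) = Add(Mul(-40091, Rational(1, 308)), Rational(-169, 40437)) = Add(Rational(-40091, 308), Rational(-169, 40437)) = Rational(-1621211819, 12454596)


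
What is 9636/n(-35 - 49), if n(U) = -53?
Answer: -9636/53 ≈ -181.81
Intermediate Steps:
9636/n(-35 - 49) = 9636/(-53) = 9636*(-1/53) = -9636/53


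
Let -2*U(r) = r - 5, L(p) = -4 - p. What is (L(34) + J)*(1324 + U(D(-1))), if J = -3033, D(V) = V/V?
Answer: -4072146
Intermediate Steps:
D(V) = 1
U(r) = 5/2 - r/2 (U(r) = -(r - 5)/2 = -(-5 + r)/2 = 5/2 - r/2)
(L(34) + J)*(1324 + U(D(-1))) = ((-4 - 1*34) - 3033)*(1324 + (5/2 - 1/2*1)) = ((-4 - 34) - 3033)*(1324 + (5/2 - 1/2)) = (-38 - 3033)*(1324 + 2) = -3071*1326 = -4072146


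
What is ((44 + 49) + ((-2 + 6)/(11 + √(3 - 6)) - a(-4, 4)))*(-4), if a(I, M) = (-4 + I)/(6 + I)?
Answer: 4*(-97*√3 + 1071*I)/(√3 - 11*I) ≈ -389.42 + 0.22349*I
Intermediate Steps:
a(I, M) = (-4 + I)/(6 + I)
((44 + 49) + ((-2 + 6)/(11 + √(3 - 6)) - a(-4, 4)))*(-4) = ((44 + 49) + ((-2 + 6)/(11 + √(3 - 6)) - (-4 - 4)/(6 - 4)))*(-4) = (93 + (4/(11 + √(-3)) - (-8)/2))*(-4) = (93 + (4/(11 + I*√3) - (-8)/2))*(-4) = (93 + (4/(11 + I*√3) - 1*(-4)))*(-4) = (93 + (4/(11 + I*√3) + 4))*(-4) = (93 + (4 + 4/(11 + I*√3)))*(-4) = (97 + 4/(11 + I*√3))*(-4) = -388 - 16/(11 + I*√3)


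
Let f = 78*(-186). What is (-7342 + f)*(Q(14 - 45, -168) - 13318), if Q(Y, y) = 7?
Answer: 290845350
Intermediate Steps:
f = -14508
(-7342 + f)*(Q(14 - 45, -168) - 13318) = (-7342 - 14508)*(7 - 13318) = -21850*(-13311) = 290845350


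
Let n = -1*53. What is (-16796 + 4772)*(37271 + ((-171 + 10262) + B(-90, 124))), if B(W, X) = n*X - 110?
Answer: -489136320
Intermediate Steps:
n = -53
B(W, X) = -110 - 53*X (B(W, X) = -53*X - 110 = -110 - 53*X)
(-16796 + 4772)*(37271 + ((-171 + 10262) + B(-90, 124))) = (-16796 + 4772)*(37271 + ((-171 + 10262) + (-110 - 53*124))) = -12024*(37271 + (10091 + (-110 - 6572))) = -12024*(37271 + (10091 - 6682)) = -12024*(37271 + 3409) = -12024*40680 = -489136320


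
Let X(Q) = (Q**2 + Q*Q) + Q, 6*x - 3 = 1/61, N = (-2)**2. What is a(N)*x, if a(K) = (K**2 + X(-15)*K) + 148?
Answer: 175168/183 ≈ 957.20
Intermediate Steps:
N = 4
x = 92/183 (x = 1/2 + (1/6)/61 = 1/2 + (1/6)*(1/61) = 1/2 + 1/366 = 92/183 ≈ 0.50273)
X(Q) = Q + 2*Q**2 (X(Q) = (Q**2 + Q**2) + Q = 2*Q**2 + Q = Q + 2*Q**2)
a(K) = 148 + K**2 + 435*K (a(K) = (K**2 + (-15*(1 + 2*(-15)))*K) + 148 = (K**2 + (-15*(1 - 30))*K) + 148 = (K**2 + (-15*(-29))*K) + 148 = (K**2 + 435*K) + 148 = 148 + K**2 + 435*K)
a(N)*x = (148 + 4**2 + 435*4)*(92/183) = (148 + 16 + 1740)*(92/183) = 1904*(92/183) = 175168/183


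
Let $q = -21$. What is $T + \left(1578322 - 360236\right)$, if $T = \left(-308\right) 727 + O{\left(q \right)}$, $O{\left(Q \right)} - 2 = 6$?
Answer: $994178$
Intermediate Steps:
$O{\left(Q \right)} = 8$ ($O{\left(Q \right)} = 2 + 6 = 8$)
$T = -223908$ ($T = \left(-308\right) 727 + 8 = -223916 + 8 = -223908$)
$T + \left(1578322 - 360236\right) = -223908 + \left(1578322 - 360236\right) = -223908 + 1218086 = 994178$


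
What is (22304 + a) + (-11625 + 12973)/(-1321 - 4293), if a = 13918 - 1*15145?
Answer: 59162465/2807 ≈ 21077.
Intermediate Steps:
a = -1227 (a = 13918 - 15145 = -1227)
(22304 + a) + (-11625 + 12973)/(-1321 - 4293) = (22304 - 1227) + (-11625 + 12973)/(-1321 - 4293) = 21077 + 1348/(-5614) = 21077 + 1348*(-1/5614) = 21077 - 674/2807 = 59162465/2807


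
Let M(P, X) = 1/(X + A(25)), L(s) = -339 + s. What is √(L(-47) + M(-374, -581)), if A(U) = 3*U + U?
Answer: I*√89305827/481 ≈ 19.647*I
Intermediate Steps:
A(U) = 4*U
M(P, X) = 1/(100 + X) (M(P, X) = 1/(X + 4*25) = 1/(X + 100) = 1/(100 + X))
√(L(-47) + M(-374, -581)) = √((-339 - 47) + 1/(100 - 581)) = √(-386 + 1/(-481)) = √(-386 - 1/481) = √(-185667/481) = I*√89305827/481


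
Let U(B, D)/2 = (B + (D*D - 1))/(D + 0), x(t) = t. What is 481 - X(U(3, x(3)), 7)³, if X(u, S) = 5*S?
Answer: -42394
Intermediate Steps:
U(B, D) = 2*(-1 + B + D²)/D (U(B, D) = 2*((B + (D*D - 1))/(D + 0)) = 2*((B + (D² - 1))/D) = 2*((B + (-1 + D²))/D) = 2*((-1 + B + D²)/D) = 2*(-1 + B + D²)/D)
481 - X(U(3, x(3)), 7)³ = 481 - (5*7)³ = 481 - 1*35³ = 481 - 1*42875 = 481 - 42875 = -42394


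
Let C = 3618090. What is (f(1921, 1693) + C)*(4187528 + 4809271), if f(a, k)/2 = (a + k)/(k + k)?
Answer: 55109262354621216/1693 ≈ 3.2551e+13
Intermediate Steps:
f(a, k) = (a + k)/k (f(a, k) = 2*((a + k)/(k + k)) = 2*((a + k)/((2*k))) = 2*((a + k)*(1/(2*k))) = 2*((a + k)/(2*k)) = (a + k)/k)
(f(1921, 1693) + C)*(4187528 + 4809271) = ((1921 + 1693)/1693 + 3618090)*(4187528 + 4809271) = ((1/1693)*3614 + 3618090)*8996799 = (3614/1693 + 3618090)*8996799 = (6125429984/1693)*8996799 = 55109262354621216/1693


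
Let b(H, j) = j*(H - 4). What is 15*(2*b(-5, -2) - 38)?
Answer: -30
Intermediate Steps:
b(H, j) = j*(-4 + H)
15*(2*b(-5, -2) - 38) = 15*(2*(-2*(-4 - 5)) - 38) = 15*(2*(-2*(-9)) - 38) = 15*(2*18 - 38) = 15*(36 - 38) = 15*(-2) = -30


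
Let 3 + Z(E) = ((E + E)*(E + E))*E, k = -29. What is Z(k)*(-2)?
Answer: 195118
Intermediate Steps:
Z(E) = -3 + 4*E**3 (Z(E) = -3 + ((E + E)*(E + E))*E = -3 + ((2*E)*(2*E))*E = -3 + (4*E**2)*E = -3 + 4*E**3)
Z(k)*(-2) = (-3 + 4*(-29)**3)*(-2) = (-3 + 4*(-24389))*(-2) = (-3 - 97556)*(-2) = -97559*(-2) = 195118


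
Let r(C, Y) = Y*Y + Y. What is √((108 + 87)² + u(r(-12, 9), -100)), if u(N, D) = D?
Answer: 5*√1517 ≈ 194.74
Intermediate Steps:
r(C, Y) = Y + Y² (r(C, Y) = Y² + Y = Y + Y²)
√((108 + 87)² + u(r(-12, 9), -100)) = √((108 + 87)² - 100) = √(195² - 100) = √(38025 - 100) = √37925 = 5*√1517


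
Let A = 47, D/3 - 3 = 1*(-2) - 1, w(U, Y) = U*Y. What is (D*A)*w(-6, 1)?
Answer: 0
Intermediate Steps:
D = 0 (D = 9 + 3*(1*(-2) - 1) = 9 + 3*(-2 - 1) = 9 + 3*(-3) = 9 - 9 = 0)
(D*A)*w(-6, 1) = (0*47)*(-6*1) = 0*(-6) = 0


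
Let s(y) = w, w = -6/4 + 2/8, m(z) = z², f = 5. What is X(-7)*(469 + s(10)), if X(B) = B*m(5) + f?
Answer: -159035/2 ≈ -79518.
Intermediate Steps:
w = -5/4 (w = -6*¼ + 2*(⅛) = -3/2 + ¼ = -5/4 ≈ -1.2500)
X(B) = 5 + 25*B (X(B) = B*5² + 5 = B*25 + 5 = 25*B + 5 = 5 + 25*B)
s(y) = -5/4
X(-7)*(469 + s(10)) = (5 + 25*(-7))*(469 - 5/4) = (5 - 175)*(1871/4) = -170*1871/4 = -159035/2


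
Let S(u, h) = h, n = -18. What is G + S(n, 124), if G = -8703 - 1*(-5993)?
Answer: -2586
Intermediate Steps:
G = -2710 (G = -8703 + 5993 = -2710)
G + S(n, 124) = -2710 + 124 = -2586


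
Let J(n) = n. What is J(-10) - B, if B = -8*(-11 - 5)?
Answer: -138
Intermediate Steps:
B = 128 (B = -8*(-16) = 128)
J(-10) - B = -10 - 1*128 = -10 - 128 = -138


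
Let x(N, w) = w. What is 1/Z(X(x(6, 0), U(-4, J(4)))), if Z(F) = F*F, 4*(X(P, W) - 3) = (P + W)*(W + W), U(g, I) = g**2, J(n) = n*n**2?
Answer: 1/17161 ≈ 5.8272e-5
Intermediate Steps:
J(n) = n**3
X(P, W) = 3 + W*(P + W)/2 (X(P, W) = 3 + ((P + W)*(W + W))/4 = 3 + ((P + W)*(2*W))/4 = 3 + (2*W*(P + W))/4 = 3 + W*(P + W)/2)
Z(F) = F**2
1/Z(X(x(6, 0), U(-4, J(4)))) = 1/((3 + ((-4)**2)**2/2 + (1/2)*0*(-4)**2)**2) = 1/((3 + (1/2)*16**2 + (1/2)*0*16)**2) = 1/((3 + (1/2)*256 + 0)**2) = 1/((3 + 128 + 0)**2) = 1/(131**2) = 1/17161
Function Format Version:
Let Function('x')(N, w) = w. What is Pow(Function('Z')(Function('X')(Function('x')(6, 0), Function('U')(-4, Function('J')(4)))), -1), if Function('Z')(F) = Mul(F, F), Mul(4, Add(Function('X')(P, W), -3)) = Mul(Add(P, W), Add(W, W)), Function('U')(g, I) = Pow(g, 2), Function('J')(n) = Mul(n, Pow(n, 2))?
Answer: Rational(1, 17161) ≈ 5.8272e-5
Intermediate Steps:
Function('J')(n) = Pow(n, 3)
Function('X')(P, W) = Add(3, Mul(Rational(1, 2), W, Add(P, W))) (Function('X')(P, W) = Add(3, Mul(Rational(1, 4), Mul(Add(P, W), Add(W, W)))) = Add(3, Mul(Rational(1, 4), Mul(Add(P, W), Mul(2, W)))) = Add(3, Mul(Rational(1, 4), Mul(2, W, Add(P, W)))) = Add(3, Mul(Rational(1, 2), W, Add(P, W))))
Function('Z')(F) = Pow(F, 2)
Pow(Function('Z')(Function('X')(Function('x')(6, 0), Function('U')(-4, Function('J')(4)))), -1) = Pow(Pow(Add(3, Mul(Rational(1, 2), Pow(Pow(-4, 2), 2)), Mul(Rational(1, 2), 0, Pow(-4, 2))), 2), -1) = Pow(Pow(Add(3, Mul(Rational(1, 2), Pow(16, 2)), Mul(Rational(1, 2), 0, 16)), 2), -1) = Pow(Pow(Add(3, Mul(Rational(1, 2), 256), 0), 2), -1) = Pow(Pow(Add(3, 128, 0), 2), -1) = Pow(Pow(131, 2), -1) = Pow(17161, -1) = Rational(1, 17161)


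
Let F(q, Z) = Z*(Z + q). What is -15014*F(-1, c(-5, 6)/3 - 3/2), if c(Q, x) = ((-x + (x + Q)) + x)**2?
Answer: -683137/18 ≈ -37952.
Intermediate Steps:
c(Q, x) = (Q + x)**2 (c(Q, x) = ((-x + (Q + x)) + x)**2 = (Q + x)**2)
-15014*F(-1, c(-5, 6)/3 - 3/2) = -15014*((-5 + 6)**2/3 - 3/2)*(((-5 + 6)**2/3 - 3/2) - 1) = -15014*(1**2*(1/3) - 3*1/2)*((1**2*(1/3) - 3*1/2) - 1) = -15014*(1*(1/3) - 3/2)*((1*(1/3) - 3/2) - 1) = -15014*(1/3 - 3/2)*((1/3 - 3/2) - 1) = -(-52549)*(-7/6 - 1)/3 = -(-52549)*(-13)/(3*6) = -15014*91/36 = -683137/18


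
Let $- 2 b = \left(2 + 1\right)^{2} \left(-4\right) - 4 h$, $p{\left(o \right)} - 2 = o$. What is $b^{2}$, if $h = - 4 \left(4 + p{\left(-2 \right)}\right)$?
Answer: $196$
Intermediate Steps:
$p{\left(o \right)} = 2 + o$
$h = -16$ ($h = - 4 \left(4 + \left(2 - 2\right)\right) = - 4 \left(4 + 0\right) = \left(-4\right) 4 = -16$)
$b = -14$ ($b = - \frac{\left(2 + 1\right)^{2} \left(-4\right) - -64}{2} = - \frac{3^{2} \left(-4\right) + 64}{2} = - \frac{9 \left(-4\right) + 64}{2} = - \frac{-36 + 64}{2} = \left(- \frac{1}{2}\right) 28 = -14$)
$b^{2} = \left(-14\right)^{2} = 196$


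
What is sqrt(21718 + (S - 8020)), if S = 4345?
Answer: sqrt(18043) ≈ 134.32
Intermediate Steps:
sqrt(21718 + (S - 8020)) = sqrt(21718 + (4345 - 8020)) = sqrt(21718 - 3675) = sqrt(18043)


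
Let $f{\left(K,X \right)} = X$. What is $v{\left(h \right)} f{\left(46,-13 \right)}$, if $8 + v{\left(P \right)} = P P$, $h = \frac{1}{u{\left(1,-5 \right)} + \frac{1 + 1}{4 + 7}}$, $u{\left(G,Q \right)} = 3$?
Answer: $\frac{125827}{1225} \approx 102.72$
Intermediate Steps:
$h = \frac{11}{35}$ ($h = \frac{1}{3 + \frac{1 + 1}{4 + 7}} = \frac{1}{3 + \frac{2}{11}} = \frac{1}{\frac{35}{11}} = \frac{11}{35} \approx 0.31429$)
$v{\left(P \right)} = -8 + P^{2}$ ($v{\left(P \right)} = -8 + P P = -8 + P^{2}$)
$v{\left(h \right)} f{\left(46,-13 \right)} = \left(-8 + \left(\frac{11}{35}\right)^{2}\right) \left(-13\right) = \left(-8 + \frac{121}{1225}\right) \left(-13\right) = \left(- \frac{9679}{1225}\right) \left(-13\right) = \frac{125827}{1225}$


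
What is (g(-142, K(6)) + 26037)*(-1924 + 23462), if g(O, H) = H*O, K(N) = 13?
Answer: 521025758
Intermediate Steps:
(g(-142, K(6)) + 26037)*(-1924 + 23462) = (13*(-142) + 26037)*(-1924 + 23462) = (-1846 + 26037)*21538 = 24191*21538 = 521025758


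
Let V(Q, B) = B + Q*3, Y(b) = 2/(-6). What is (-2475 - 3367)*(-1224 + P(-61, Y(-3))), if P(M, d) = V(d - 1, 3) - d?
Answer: 21463508/3 ≈ 7.1545e+6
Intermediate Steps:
Y(b) = -⅓ (Y(b) = 2*(-⅙) = -⅓)
V(Q, B) = B + 3*Q
P(M, d) = 2*d (P(M, d) = (3 + 3*(d - 1)) - d = (3 + 3*(-1 + d)) - d = (3 + (-3 + 3*d)) - d = 3*d - d = 2*d)
(-2475 - 3367)*(-1224 + P(-61, Y(-3))) = (-2475 - 3367)*(-1224 + 2*(-⅓)) = -5842*(-1224 - ⅔) = -5842*(-3674/3) = 21463508/3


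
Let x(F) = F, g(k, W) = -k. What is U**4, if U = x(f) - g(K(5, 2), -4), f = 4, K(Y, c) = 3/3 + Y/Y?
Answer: 1296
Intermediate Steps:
K(Y, c) = 2 (K(Y, c) = 3*(1/3) + 1 = 1 + 1 = 2)
U = 6 (U = 4 - (-1)*2 = 4 - 1*(-2) = 4 + 2 = 6)
U**4 = 6**4 = 1296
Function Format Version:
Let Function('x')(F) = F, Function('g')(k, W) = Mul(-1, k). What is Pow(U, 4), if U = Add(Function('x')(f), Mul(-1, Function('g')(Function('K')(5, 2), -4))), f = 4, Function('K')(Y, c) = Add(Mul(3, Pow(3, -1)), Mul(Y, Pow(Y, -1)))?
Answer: 1296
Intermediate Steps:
Function('K')(Y, c) = 2 (Function('K')(Y, c) = Add(Mul(3, Rational(1, 3)), 1) = Add(1, 1) = 2)
U = 6 (U = Add(4, Mul(-1, Mul(-1, 2))) = Add(4, Mul(-1, -2)) = Add(4, 2) = 6)
Pow(U, 4) = Pow(6, 4) = 1296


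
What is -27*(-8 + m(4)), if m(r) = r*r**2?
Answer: -1512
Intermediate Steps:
m(r) = r**3
-27*(-8 + m(4)) = -27*(-8 + 4**3) = -27*(-8 + 64) = -27*56 = -1512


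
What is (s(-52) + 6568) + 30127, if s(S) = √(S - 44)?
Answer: 36695 + 4*I*√6 ≈ 36695.0 + 9.798*I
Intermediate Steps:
s(S) = √(-44 + S)
(s(-52) + 6568) + 30127 = (√(-44 - 52) + 6568) + 30127 = (√(-96) + 6568) + 30127 = (4*I*√6 + 6568) + 30127 = (6568 + 4*I*√6) + 30127 = 36695 + 4*I*√6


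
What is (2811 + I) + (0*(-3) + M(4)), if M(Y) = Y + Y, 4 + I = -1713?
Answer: 1102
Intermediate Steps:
I = -1717 (I = -4 - 1713 = -1717)
M(Y) = 2*Y
(2811 + I) + (0*(-3) + M(4)) = (2811 - 1717) + (0*(-3) + 2*4) = 1094 + (0 + 8) = 1094 + 8 = 1102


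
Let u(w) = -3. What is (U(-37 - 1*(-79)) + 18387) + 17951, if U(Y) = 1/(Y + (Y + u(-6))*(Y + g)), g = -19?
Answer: 34121383/939 ≈ 36338.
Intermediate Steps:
U(Y) = 1/(Y + (-19 + Y)*(-3 + Y)) (U(Y) = 1/(Y + (Y - 3)*(Y - 19)) = 1/(Y + (-3 + Y)*(-19 + Y)) = 1/(Y + (-19 + Y)*(-3 + Y)))
(U(-37 - 1*(-79)) + 18387) + 17951 = (1/(57 + (-37 - 1*(-79))² - 21*(-37 - 1*(-79))) + 18387) + 17951 = (1/(57 + (-37 + 79)² - 21*(-37 + 79)) + 18387) + 17951 = (1/(57 + 42² - 21*42) + 18387) + 17951 = (1/(57 + 1764 - 882) + 18387) + 17951 = (1/939 + 18387) + 17951 = 17265394/939 + 17951 = 34121383/939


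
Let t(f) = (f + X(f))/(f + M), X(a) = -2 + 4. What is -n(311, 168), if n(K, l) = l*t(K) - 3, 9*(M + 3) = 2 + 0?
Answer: -232467/1387 ≈ -167.60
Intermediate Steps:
X(a) = 2
M = -25/9 (M = -3 + (2 + 0)/9 = -3 + (⅑)*2 = -3 + 2/9 = -25/9 ≈ -2.7778)
t(f) = (2 + f)/(-25/9 + f) (t(f) = (f + 2)/(f - 25/9) = (2 + f)/(-25/9 + f))
n(K, l) = -3 + 9*l*(2 + K)/(-25 + 9*K) (n(K, l) = l*(9*(2 + K)/(-25 + 9*K)) - 3 = 9*l*(2 + K)/(-25 + 9*K) - 3 = -3 + 9*l*(2 + K)/(-25 + 9*K))
-n(311, 168) = -3*(25 - 9*311 + 3*168*(2 + 311))/(-25 + 9*311) = -3*(25 - 2799 + 3*168*313)/(-25 + 2799) = -3*(25 - 2799 + 157752)/2774 = -3*154978/2774 = -1*232467/1387 = -232467/1387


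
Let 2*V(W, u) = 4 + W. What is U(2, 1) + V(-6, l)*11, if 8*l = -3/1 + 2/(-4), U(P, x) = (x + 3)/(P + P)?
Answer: -10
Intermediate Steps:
U(P, x) = (3 + x)/(2*P) (U(P, x) = (3 + x)/((2*P)) = (3 + x)*(1/(2*P)) = (3 + x)/(2*P))
l = -7/16 (l = (-3/1 + 2/(-4))/8 = (-3*1 + 2*(-¼))/8 = (-3 - ½)/8 = (⅛)*(-7/2) = -7/16 ≈ -0.43750)
V(W, u) = 2 + W/2 (V(W, u) = (4 + W)/2 = 2 + W/2)
U(2, 1) + V(-6, l)*11 = (½)*(3 + 1)/2 + (2 + (½)*(-6))*11 = (½)*(½)*4 + (2 - 3)*11 = 1 - 1*11 = 1 - 11 = -10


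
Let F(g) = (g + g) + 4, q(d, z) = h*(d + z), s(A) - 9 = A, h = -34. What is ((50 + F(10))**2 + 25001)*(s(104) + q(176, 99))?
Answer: -281516049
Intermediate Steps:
s(A) = 9 + A
q(d, z) = -34*d - 34*z (q(d, z) = -34*(d + z) = -34*d - 34*z)
F(g) = 4 + 2*g (F(g) = 2*g + 4 = 4 + 2*g)
((50 + F(10))**2 + 25001)*(s(104) + q(176, 99)) = ((50 + (4 + 2*10))**2 + 25001)*((9 + 104) + (-34*176 - 34*99)) = ((50 + (4 + 20))**2 + 25001)*(113 + (-5984 - 3366)) = ((50 + 24)**2 + 25001)*(113 - 9350) = (74**2 + 25001)*(-9237) = (5476 + 25001)*(-9237) = 30477*(-9237) = -281516049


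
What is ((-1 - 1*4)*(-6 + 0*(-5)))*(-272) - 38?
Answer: -8198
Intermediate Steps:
((-1 - 1*4)*(-6 + 0*(-5)))*(-272) - 38 = ((-1 - 4)*(-6 + 0))*(-272) - 38 = -5*(-6)*(-272) - 38 = 30*(-272) - 38 = -8160 - 38 = -8198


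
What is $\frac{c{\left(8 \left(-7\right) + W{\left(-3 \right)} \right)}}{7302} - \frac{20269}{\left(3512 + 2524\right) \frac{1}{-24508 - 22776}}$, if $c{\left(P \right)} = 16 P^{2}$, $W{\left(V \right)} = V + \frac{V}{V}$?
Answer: $\frac{97202184323}{612151} \approx 1.5879 \cdot 10^{5}$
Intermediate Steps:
$W{\left(V \right)} = 1 + V$ ($W{\left(V \right)} = V + 1 = 1 + V$)
$\frac{c{\left(8 \left(-7\right) + W{\left(-3 \right)} \right)}}{7302} - \frac{20269}{\left(3512 + 2524\right) \frac{1}{-24508 - 22776}} = \frac{16 \left(8 \left(-7\right) + \left(1 - 3\right)\right)^{2}}{7302} - \frac{20269}{\left(3512 + 2524\right) \frac{1}{-24508 - 22776}} = 16 \left(-56 - 2\right)^{2} \cdot \frac{1}{7302} - \frac{20269}{6036 \frac{1}{-47284}} = 16 \left(-58\right)^{2} \cdot \frac{1}{7302} - \frac{20269}{6036 \left(- \frac{1}{47284}\right)} = 16 \cdot 3364 \cdot \frac{1}{7302} - \frac{20269}{- \frac{1509}{11821}} = 53824 \cdot \frac{1}{7302} - - \frac{239599849}{1509} = \frac{26912}{3651} + \frac{239599849}{1509} = \frac{97202184323}{612151}$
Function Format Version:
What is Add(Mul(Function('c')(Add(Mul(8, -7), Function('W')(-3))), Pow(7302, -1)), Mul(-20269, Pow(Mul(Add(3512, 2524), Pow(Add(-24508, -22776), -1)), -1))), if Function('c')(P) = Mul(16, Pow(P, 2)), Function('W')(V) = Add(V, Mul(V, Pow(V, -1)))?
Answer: Rational(97202184323, 612151) ≈ 1.5879e+5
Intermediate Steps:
Function('W')(V) = Add(1, V) (Function('W')(V) = Add(V, 1) = Add(1, V))
Add(Mul(Function('c')(Add(Mul(8, -7), Function('W')(-3))), Pow(7302, -1)), Mul(-20269, Pow(Mul(Add(3512, 2524), Pow(Add(-24508, -22776), -1)), -1))) = Add(Mul(Mul(16, Pow(Add(Mul(8, -7), Add(1, -3)), 2)), Pow(7302, -1)), Mul(-20269, Pow(Mul(Add(3512, 2524), Pow(Add(-24508, -22776), -1)), -1))) = Add(Mul(Mul(16, Pow(Add(-56, -2), 2)), Rational(1, 7302)), Mul(-20269, Pow(Mul(6036, Pow(-47284, -1)), -1))) = Add(Mul(Mul(16, Pow(-58, 2)), Rational(1, 7302)), Mul(-20269, Pow(Mul(6036, Rational(-1, 47284)), -1))) = Add(Mul(Mul(16, 3364), Rational(1, 7302)), Mul(-20269, Pow(Rational(-1509, 11821), -1))) = Add(Mul(53824, Rational(1, 7302)), Mul(-20269, Rational(-11821, 1509))) = Add(Rational(26912, 3651), Rational(239599849, 1509)) = Rational(97202184323, 612151)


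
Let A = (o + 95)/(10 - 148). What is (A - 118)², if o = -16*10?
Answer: 263055961/19044 ≈ 13813.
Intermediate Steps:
o = -160
A = 65/138 (A = (-160 + 95)/(10 - 148) = -65/(-138) = -65*(-1/138) = 65/138 ≈ 0.47101)
(A - 118)² = (65/138 - 118)² = (-16219/138)² = 263055961/19044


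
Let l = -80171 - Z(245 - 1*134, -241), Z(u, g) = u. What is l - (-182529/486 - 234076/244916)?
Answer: -264196729837/3306366 ≈ -79906.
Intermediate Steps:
l = -80282 (l = -80171 - (245 - 1*134) = -80171 - (245 - 134) = -80171 - 1*111 = -80171 - 111 = -80282)
l - (-182529/486 - 234076/244916) = -80282 - (-182529/486 - 234076/244916) = -80282 - (-182529*1/486 - 234076*1/244916) = -80282 - (-20281/54 - 58519/61229) = -80282 - 1*(-1244945375/3306366) = -80282 + 1244945375/3306366 = -264196729837/3306366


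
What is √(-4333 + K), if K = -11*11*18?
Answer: I*√6511 ≈ 80.691*I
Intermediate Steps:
K = -2178 (K = -121*18 = -2178)
√(-4333 + K) = √(-4333 - 2178) = √(-6511) = I*√6511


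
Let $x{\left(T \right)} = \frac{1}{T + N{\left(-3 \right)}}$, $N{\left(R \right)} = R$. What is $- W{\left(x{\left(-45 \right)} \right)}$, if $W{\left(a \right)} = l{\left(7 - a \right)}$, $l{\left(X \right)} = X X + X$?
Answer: $- \frac{129745}{2304} \approx -56.313$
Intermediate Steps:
$l{\left(X \right)} = X + X^{2}$ ($l{\left(X \right)} = X^{2} + X = X + X^{2}$)
$x{\left(T \right)} = \frac{1}{-3 + T}$ ($x{\left(T \right)} = \frac{1}{T - 3} = \frac{1}{-3 + T}$)
$W{\left(a \right)} = \left(7 - a\right) \left(8 - a\right)$ ($W{\left(a \right)} = \left(7 - a\right) \left(1 - \left(-7 + a\right)\right) = \left(7 - a\right) \left(8 - a\right)$)
$- W{\left(x{\left(-45 \right)} \right)} = - \left(-8 + \frac{1}{-3 - 45}\right) \left(-7 + \frac{1}{-3 - 45}\right) = - \left(-8 + \frac{1}{-48}\right) \left(-7 + \frac{1}{-48}\right) = - \left(-8 - \frac{1}{48}\right) \left(-7 - \frac{1}{48}\right) = - \frac{\left(-385\right) \left(-337\right)}{48 \cdot 48} = \left(-1\right) \frac{129745}{2304} = - \frac{129745}{2304}$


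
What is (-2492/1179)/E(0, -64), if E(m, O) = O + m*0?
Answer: 623/18864 ≈ 0.033026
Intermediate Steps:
E(m, O) = O (E(m, O) = O + 0 = O)
(-2492/1179)/E(0, -64) = -2492/1179/(-64) = -2492*1/1179*(-1/64) = -2492/1179*(-1/64) = 623/18864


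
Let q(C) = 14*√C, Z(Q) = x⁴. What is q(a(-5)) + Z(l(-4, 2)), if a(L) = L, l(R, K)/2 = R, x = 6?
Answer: 1296 + 14*I*√5 ≈ 1296.0 + 31.305*I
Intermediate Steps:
l(R, K) = 2*R
Z(Q) = 1296 (Z(Q) = 6⁴ = 1296)
q(a(-5)) + Z(l(-4, 2)) = 14*√(-5) + 1296 = 14*(I*√5) + 1296 = 14*I*√5 + 1296 = 1296 + 14*I*√5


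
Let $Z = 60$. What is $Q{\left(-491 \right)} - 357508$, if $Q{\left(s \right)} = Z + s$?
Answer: $-357939$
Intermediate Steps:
$Q{\left(s \right)} = 60 + s$
$Q{\left(-491 \right)} - 357508 = \left(60 - 491\right) - 357508 = -431 - 357508 = -357939$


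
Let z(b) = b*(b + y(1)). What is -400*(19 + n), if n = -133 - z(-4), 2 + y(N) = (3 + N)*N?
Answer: 48800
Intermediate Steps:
y(N) = -2 + N*(3 + N) (y(N) = -2 + (3 + N)*N = -2 + N*(3 + N))
z(b) = b*(2 + b) (z(b) = b*(b + (-2 + 1² + 3*1)) = b*(b + (-2 + 1 + 3)) = b*(b + 2) = b*(2 + b))
n = -141 (n = -133 - (-4)*(2 - 4) = -133 - (-4)*(-2) = -133 - 1*8 = -133 - 8 = -141)
-400*(19 + n) = -400*(19 - 141) = -400*(-122) = 48800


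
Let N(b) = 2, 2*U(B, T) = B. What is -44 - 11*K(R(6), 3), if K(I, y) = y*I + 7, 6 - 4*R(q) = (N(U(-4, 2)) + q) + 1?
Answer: -385/4 ≈ -96.250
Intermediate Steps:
U(B, T) = B/2
R(q) = ¾ - q/4 (R(q) = 3/2 - ((2 + q) + 1)/4 = 3/2 - (3 + q)/4 = 3/2 + (-¾ - q/4) = ¾ - q/4)
K(I, y) = 7 + I*y (K(I, y) = I*y + 7 = 7 + I*y)
-44 - 11*K(R(6), 3) = -44 - 11*(7 + (¾ - ¼*6)*3) = -44 - 11*(7 + (¾ - 3/2)*3) = -44 - 11*(7 - ¾*3) = -44 - 11*(7 - 9/4) = -44 - 11*19/4 = -44 - 209/4 = -385/4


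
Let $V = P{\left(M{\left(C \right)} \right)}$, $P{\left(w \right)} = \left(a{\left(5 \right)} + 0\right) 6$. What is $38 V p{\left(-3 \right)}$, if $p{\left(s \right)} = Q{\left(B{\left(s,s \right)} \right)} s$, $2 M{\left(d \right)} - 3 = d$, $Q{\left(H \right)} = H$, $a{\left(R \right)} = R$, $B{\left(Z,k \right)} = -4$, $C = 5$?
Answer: $13680$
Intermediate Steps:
$M{\left(d \right)} = \frac{3}{2} + \frac{d}{2}$
$p{\left(s \right)} = - 4 s$
$P{\left(w \right)} = 30$ ($P{\left(w \right)} = \left(5 + 0\right) 6 = 5 \cdot 6 = 30$)
$V = 30$
$38 V p{\left(-3 \right)} = 38 \cdot 30 \left(\left(-4\right) \left(-3\right)\right) = 1140 \cdot 12 = 13680$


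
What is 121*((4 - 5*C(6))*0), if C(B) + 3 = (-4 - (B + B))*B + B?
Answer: 0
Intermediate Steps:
C(B) = -3 + B + B*(-4 - 2*B) (C(B) = -3 + ((-4 - (B + B))*B + B) = -3 + ((-4 - 2*B)*B + B) = -3 + (B*(-4 - 2*B) + B) = -3 + (B + B*(-4 - 2*B)) = -3 + B + B*(-4 - 2*B))
121*((4 - 5*C(6))*0) = 121*((4 - 5*(-3 - 3*6 - 2*6²))*0) = 121*((4 - 5*(-3 - 18 - 2*36))*0) = 121*((4 - 5*(-3 - 18 - 72))*0) = 121*((4 - 5*(-93))*0) = 121*((4 + 465)*0) = 121*(469*0) = 121*0 = 0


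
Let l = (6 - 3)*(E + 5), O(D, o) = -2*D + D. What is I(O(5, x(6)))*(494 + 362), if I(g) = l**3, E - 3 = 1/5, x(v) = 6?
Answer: 1592902152/125 ≈ 1.2743e+7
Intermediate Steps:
E = 16/5 (E = 3 + 1/5 = 16/5 ≈ 3.2000)
O(D, o) = -D
l = 123/5 (l = (6 - 3)*(16/5 + 5) = 3*(41/5) = 123/5 ≈ 24.600)
I(g) = 1860867/125 (I(g) = (123/5)**3 = 1860867/125)
I(O(5, x(6)))*(494 + 362) = 1860867*(494 + 362)/125 = (1860867/125)*856 = 1592902152/125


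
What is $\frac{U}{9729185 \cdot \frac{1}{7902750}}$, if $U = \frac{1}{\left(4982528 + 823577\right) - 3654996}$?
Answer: $\frac{1580550}{4185707483233} \approx 3.7761 \cdot 10^{-7}$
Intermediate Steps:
$U = \frac{1}{2151109}$ ($U = \frac{1}{5806105 - 3654996} = \frac{1}{2151109} \approx 4.6488 \cdot 10^{-7}$)
$\frac{U}{9729185 \cdot \frac{1}{7902750}} = \frac{1}{2151109 \cdot \frac{9729185}{7902750}} = \frac{1}{2151109 \cdot 9729185 \cdot \frac{1}{7902750}} = \frac{1}{2151109 \cdot \frac{1945837}{1580550}} = \frac{1}{2151109} \cdot \frac{1580550}{1945837} = \frac{1580550}{4185707483233}$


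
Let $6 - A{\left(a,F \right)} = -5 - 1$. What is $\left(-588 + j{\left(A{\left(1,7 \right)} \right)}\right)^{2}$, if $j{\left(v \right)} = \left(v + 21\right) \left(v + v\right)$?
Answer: $41616$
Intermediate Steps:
$A{\left(a,F \right)} = 12$ ($A{\left(a,F \right)} = 6 - \left(-5 - 1\right) = 6 - -6 = 6 + 6 = 12$)
$j{\left(v \right)} = 2 v \left(21 + v\right)$ ($j{\left(v \right)} = \left(21 + v\right) 2 v = 2 v \left(21 + v\right)$)
$\left(-588 + j{\left(A{\left(1,7 \right)} \right)}\right)^{2} = \left(-588 + 2 \cdot 12 \left(21 + 12\right)\right)^{2} = \left(-588 + 2 \cdot 12 \cdot 33\right)^{2} = \left(-588 + 792\right)^{2} = 204^{2} = 41616$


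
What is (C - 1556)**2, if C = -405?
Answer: 3845521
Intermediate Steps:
(C - 1556)**2 = (-405 - 1556)**2 = (-1961)**2 = 3845521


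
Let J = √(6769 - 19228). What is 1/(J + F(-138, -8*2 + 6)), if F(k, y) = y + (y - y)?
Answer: -10/12559 - I*√12459/12559 ≈ -0.00079624 - 0.0088876*I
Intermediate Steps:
F(k, y) = y (F(k, y) = y + 0 = y)
J = I*√12459 (J = √(-12459) = I*√12459 ≈ 111.62*I)
1/(J + F(-138, -8*2 + 6)) = 1/(I*√12459 + (-8*2 + 6)) = 1/(I*√12459 + (-16 + 6)) = 1/(I*√12459 - 10) = 1/(-10 + I*√12459)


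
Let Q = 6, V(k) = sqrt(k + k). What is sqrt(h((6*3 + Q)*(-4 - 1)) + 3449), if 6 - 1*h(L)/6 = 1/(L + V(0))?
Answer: sqrt(348505)/10 ≈ 59.034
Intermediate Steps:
V(k) = sqrt(2)*sqrt(k) (V(k) = sqrt(2*k) = sqrt(2)*sqrt(k))
h(L) = 36 - 6/L (h(L) = 36 - 6/(L + sqrt(2)*sqrt(0)) = 36 - 6/(L + sqrt(2)*0) = 36 - 6/(L + 0) = 36 - 6/L)
sqrt(h((6*3 + Q)*(-4 - 1)) + 3449) = sqrt((36 - 6*1/((-4 - 1)*(6*3 + 6))) + 3449) = sqrt((36 - 6*(-1/(5*(18 + 6)))) + 3449) = sqrt((36 - 6/(24*(-5))) + 3449) = sqrt((36 - 6/(-120)) + 3449) = sqrt((36 - 6*(-1/120)) + 3449) = sqrt((36 + 1/20) + 3449) = sqrt(721/20 + 3449) = sqrt(69701/20) = sqrt(348505)/10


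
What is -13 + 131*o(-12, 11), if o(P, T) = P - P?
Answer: -13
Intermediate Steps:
o(P, T) = 0
-13 + 131*o(-12, 11) = -13 + 131*0 = -13 + 0 = -13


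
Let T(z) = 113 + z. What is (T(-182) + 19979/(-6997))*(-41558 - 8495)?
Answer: 25165246916/6997 ≈ 3.5966e+6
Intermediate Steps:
(T(-182) + 19979/(-6997))*(-41558 - 8495) = ((113 - 182) + 19979/(-6997))*(-41558 - 8495) = (-69 + 19979*(-1/6997))*(-50053) = (-69 - 19979/6997)*(-50053) = -502772/6997*(-50053) = 25165246916/6997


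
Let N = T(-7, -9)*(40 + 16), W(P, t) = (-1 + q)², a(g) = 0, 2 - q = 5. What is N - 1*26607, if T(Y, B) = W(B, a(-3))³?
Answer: 202769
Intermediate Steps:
q = -3 (q = 2 - 1*5 = 2 - 5 = -3)
W(P, t) = 16 (W(P, t) = (-1 - 3)² = (-4)² = 16)
T(Y, B) = 4096 (T(Y, B) = 16³ = 4096)
N = 229376 (N = 4096*(40 + 16) = 4096*56 = 229376)
N - 1*26607 = 229376 - 1*26607 = 229376 - 26607 = 202769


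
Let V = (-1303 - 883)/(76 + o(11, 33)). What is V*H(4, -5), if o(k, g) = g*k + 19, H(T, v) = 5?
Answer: -5465/229 ≈ -23.865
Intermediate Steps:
o(k, g) = 19 + g*k
V = -1093/229 (V = (-1303 - 883)/(76 + (19 + 33*11)) = -2186/(76 + (19 + 363)) = -2186/(76 + 382) = -2186/458 = -2186*1/458 = -1093/229 ≈ -4.7729)
V*H(4, -5) = -1093/229*5 = -5465/229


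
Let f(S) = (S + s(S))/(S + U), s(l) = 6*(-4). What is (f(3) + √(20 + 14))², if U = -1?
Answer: 577/4 - 21*√34 ≈ 21.800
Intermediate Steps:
s(l) = -24
f(S) = (-24 + S)/(-1 + S) (f(S) = (S - 24)/(S - 1) = (-24 + S)/(-1 + S))
(f(3) + √(20 + 14))² = ((-24 + 3)/(-1 + 3) + √(20 + 14))² = (-21/2 + √34)²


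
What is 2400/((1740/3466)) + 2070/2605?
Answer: 72243446/15109 ≈ 4781.5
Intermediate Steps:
2400/((1740/3466)) + 2070/2605 = 2400/((1740*(1/3466))) + 2070*(1/2605) = 2400/(870/1733) + 414/521 = 2400*(1733/870) + 414/521 = 138640/29 + 414/521 = 72243446/15109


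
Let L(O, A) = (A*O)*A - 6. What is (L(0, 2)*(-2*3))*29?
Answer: 1044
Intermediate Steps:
L(O, A) = -6 + O*A**2 (L(O, A) = O*A**2 - 6 = -6 + O*A**2)
(L(0, 2)*(-2*3))*29 = ((-6 + 0*2**2)*(-2*3))*29 = ((-6 + 0*4)*(-6))*29 = ((-6 + 0)*(-6))*29 = -6*(-6)*29 = 36*29 = 1044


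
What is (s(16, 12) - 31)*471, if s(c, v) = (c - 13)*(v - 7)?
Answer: -7536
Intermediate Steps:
s(c, v) = (-13 + c)*(-7 + v)
(s(16, 12) - 31)*471 = ((91 - 13*12 - 7*16 + 16*12) - 31)*471 = ((91 - 156 - 112 + 192) - 31)*471 = (15 - 31)*471 = -16*471 = -7536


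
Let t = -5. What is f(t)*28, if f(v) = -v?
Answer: 140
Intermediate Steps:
f(t)*28 = -1*(-5)*28 = 5*28 = 140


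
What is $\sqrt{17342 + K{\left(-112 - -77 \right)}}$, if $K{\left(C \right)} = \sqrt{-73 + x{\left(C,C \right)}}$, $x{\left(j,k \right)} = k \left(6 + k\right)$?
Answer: $\sqrt{17342 + \sqrt{942}} \approx 131.81$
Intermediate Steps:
$K{\left(C \right)} = \sqrt{-73 + C \left(6 + C\right)}$
$\sqrt{17342 + K{\left(-112 - -77 \right)}} = \sqrt{17342 + \sqrt{-73 + \left(-112 - -77\right) \left(6 - 35\right)}} = \sqrt{17342 + \sqrt{-73 + \left(-112 + 77\right) \left(6 + \left(-112 + 77\right)\right)}} = \sqrt{17342 + \sqrt{-73 - 35 \left(6 - 35\right)}} = \sqrt{17342 + \sqrt{-73 - -1015}} = \sqrt{17342 + \sqrt{-73 + 1015}} = \sqrt{17342 + \sqrt{942}}$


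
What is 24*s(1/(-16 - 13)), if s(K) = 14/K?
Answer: -9744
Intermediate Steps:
24*s(1/(-16 - 13)) = 24*(14/(1/(-16 - 13))) = 24*(14/(1/(-29))) = 24*(14/(-1/29)) = 24*(14*(-29)) = 24*(-406) = -9744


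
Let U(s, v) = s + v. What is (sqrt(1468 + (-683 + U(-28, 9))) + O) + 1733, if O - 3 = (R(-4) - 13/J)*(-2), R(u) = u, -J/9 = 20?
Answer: 156947/90 + sqrt(766) ≈ 1771.5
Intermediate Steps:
J = -180 (J = -9*20 = -180)
O = 977/90 (O = 3 + (-4 - 13/(-180))*(-2) = 3 + (-4 - 13*(-1/180))*(-2) = 3 + (-4 + 13/180)*(-2) = 3 - 707/180*(-2) = 3 + 707/90 = 977/90 ≈ 10.856)
(sqrt(1468 + (-683 + U(-28, 9))) + O) + 1733 = (sqrt(1468 + (-683 + (-28 + 9))) + 977/90) + 1733 = (sqrt(1468 + (-683 - 19)) + 977/90) + 1733 = (sqrt(1468 - 702) + 977/90) + 1733 = (sqrt(766) + 977/90) + 1733 = (977/90 + sqrt(766)) + 1733 = 156947/90 + sqrt(766)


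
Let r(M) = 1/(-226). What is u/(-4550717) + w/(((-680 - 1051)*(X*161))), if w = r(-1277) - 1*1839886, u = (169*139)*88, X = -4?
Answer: -2413058404472041/1146492459788088 ≈ -2.1047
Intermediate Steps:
u = 2067208 (u = 23491*88 = 2067208)
r(M) = -1/226
w = -415814237/226 (w = -1/226 - 1*1839886 = -1/226 - 1839886 = -415814237/226 ≈ -1.8399e+6)
u/(-4550717) + w/(((-680 - 1051)*(X*161))) = 2067208/(-4550717) - 415814237*(-1/(644*(-680 - 1051)))/226 = 2067208*(-1/4550717) - 415814237/(226*((-1731*(-644)))) = -2067208/4550717 - 415814237/226/1114764 = -2067208/4550717 - 415814237/226*1/1114764 = -2067208/4550717 - 415814237/251936664 = -2413058404472041/1146492459788088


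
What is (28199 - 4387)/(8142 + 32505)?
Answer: 23812/40647 ≈ 0.58582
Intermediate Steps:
(28199 - 4387)/(8142 + 32505) = 23812/40647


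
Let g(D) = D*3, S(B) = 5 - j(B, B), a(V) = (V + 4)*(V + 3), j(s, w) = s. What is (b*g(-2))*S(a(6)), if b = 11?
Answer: 5610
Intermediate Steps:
a(V) = (3 + V)*(4 + V) (a(V) = (4 + V)*(3 + V) = (3 + V)*(4 + V))
S(B) = 5 - B
g(D) = 3*D
(b*g(-2))*S(a(6)) = (11*(3*(-2)))*(5 - (12 + 6² + 7*6)) = (11*(-6))*(5 - (12 + 36 + 42)) = -66*(5 - 1*90) = -66*(5 - 90) = -66*(-85) = 5610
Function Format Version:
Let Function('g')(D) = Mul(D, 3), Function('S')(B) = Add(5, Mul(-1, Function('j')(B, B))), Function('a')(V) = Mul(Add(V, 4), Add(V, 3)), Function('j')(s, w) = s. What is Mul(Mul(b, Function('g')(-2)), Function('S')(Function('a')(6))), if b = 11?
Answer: 5610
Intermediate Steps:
Function('a')(V) = Mul(Add(3, V), Add(4, V)) (Function('a')(V) = Mul(Add(4, V), Add(3, V)) = Mul(Add(3, V), Add(4, V)))
Function('S')(B) = Add(5, Mul(-1, B))
Function('g')(D) = Mul(3, D)
Mul(Mul(b, Function('g')(-2)), Function('S')(Function('a')(6))) = Mul(Mul(11, Mul(3, -2)), Add(5, Mul(-1, Add(12, Pow(6, 2), Mul(7, 6))))) = Mul(Mul(11, -6), Add(5, Mul(-1, Add(12, 36, 42)))) = Mul(-66, Add(5, Mul(-1, 90))) = Mul(-66, Add(5, -90)) = Mul(-66, -85) = 5610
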